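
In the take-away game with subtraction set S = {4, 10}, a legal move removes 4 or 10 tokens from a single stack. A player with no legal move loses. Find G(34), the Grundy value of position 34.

n :  0  1  2  3  4  5  6  7  8  9 10 11 12 13 14 15 16 17 18 19 20 21 22 23 24 25 26 27 28 29 30 31 32 33 34
G :  0  0  0  0  1  1  1  1  0  0  2  2  1  1  0  0  0  0  1  1  1  1  0  0  2  2  1  1  0  0  0  0  1  1  1

1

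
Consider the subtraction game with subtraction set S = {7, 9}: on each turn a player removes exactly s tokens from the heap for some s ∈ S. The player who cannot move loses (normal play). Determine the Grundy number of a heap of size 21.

G(0) = 0
G(1) = mex{} = 0
G(2) = mex{} = 0
G(3) = mex{} = 0
G(4) = mex{} = 0
G(5) = mex{} = 0
G(6) = mex{} = 0
G(7) = mex{0} = 1
G(8) = mex{0} = 1
G(9) = mex{0,0} = 1
G(10) = mex{0,0} = 1
G(11) = mex{0,0} = 1
G(12) = mex{0,0} = 1
G(13) = mex{0,0} = 1
G(14) = mex{1,0} = 2
G(15) = mex{1,0} = 2
G(16) = mex{1,1} = 0
G(17) = mex{1,1} = 0
G(18) = mex{1,1} = 0
G(19) = mex{1,1} = 0
G(20) = mex{1,1} = 0
G(21) = mex{2,1} = 0

0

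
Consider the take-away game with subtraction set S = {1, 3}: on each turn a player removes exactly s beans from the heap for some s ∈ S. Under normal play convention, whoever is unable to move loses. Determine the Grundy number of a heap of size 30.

0

n :  0  1  2  3  4  5  6  7  8  9 10 11 12 13 14 15 16 17 18 19 20 21 22 23 24 25 26 27 28 29 30
G :  0  1  0  1  0  1  0  1  0  1  0  1  0  1  0  1  0  1  0  1  0  1  0  1  0  1  0  1  0  1  0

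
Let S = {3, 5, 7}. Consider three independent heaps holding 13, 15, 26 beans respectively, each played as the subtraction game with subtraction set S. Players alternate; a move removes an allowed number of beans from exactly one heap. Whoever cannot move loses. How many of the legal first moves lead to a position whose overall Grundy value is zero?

All heaps use S = {3, 5, 7}:
n :  0  1  2  3  4  5  6  7  8  9 10 11 12 13 14 15 16 17 18 19 20 21 22 23 24 25 26
G :  0  0  0  1  1  1  2  2  2  3  0  0  0  1  1  1  2  2  2  3  0  0  0  1  1  1  2
Heap A: G(13) = 1.
Heap B: G(15) = 1.
Heap C: G(26) = 2.
Combined Grundy value = 1 ⊕ 1 ⊕ 2 = 2.
A winning move leaves total XOR = 0, i.e. changes one component's Grundy value g to g ⊕ X where X is the current total.
Heap A: need g' = 1⊕2 = 3. Options: 13−3→G=0, 13−5→G=2, 13−7→G=2. Hits: 0.
Heap B: need g' = 1⊕2 = 3. Options: 15−3→G=0, 15−5→G=0, 15−7→G=2. Hits: 0.
Heap C: need g' = 2⊕2 = 0. Options: 26−3→G=1, 26−5→G=0, 26−7→G=3. Hits: 1.

1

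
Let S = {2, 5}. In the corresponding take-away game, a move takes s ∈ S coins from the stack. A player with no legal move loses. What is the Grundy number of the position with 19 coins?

G(0) = 0
G(1) = mex{} = 0
G(2) = mex{0} = 1
G(3) = mex{0} = 1
G(4) = mex{1} = 0
G(5) = mex{1,0} = 2
G(6) = mex{0,0} = 1
G(7) = mex{2,1} = 0
G(8) = mex{1,1} = 0
G(9) = mex{0,0} = 1
G(10) = mex{0,2} = 1
G(11) = mex{1,1} = 0
G(12) = mex{1,0} = 2
G(13) = mex{0,0} = 1
G(14) = mex{2,1} = 0
G(15) = mex{1,1} = 0
G(16) = mex{0,0} = 1
G(17) = mex{0,2} = 1
G(18) = mex{1,1} = 0
G(19) = mex{1,0} = 2

2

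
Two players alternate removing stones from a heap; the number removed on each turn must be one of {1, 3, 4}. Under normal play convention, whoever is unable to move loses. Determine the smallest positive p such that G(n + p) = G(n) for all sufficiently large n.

G(0) = 0
G(1) = mex{0} = 1
G(2) = mex{1} = 0
G(3) = mex{0,0} = 1
G(4) = mex{1,1,0} = 2
G(5) = mex{2,0,1} = 3
G(6) = mex{3,1,0} = 2
G(7) = mex{2,2,1} = 0
G(8) = mex{0,3,2} = 1
G(9) = mex{1,2,3} = 0
G(10) = mex{0,0,2} = 1
G(11) = mex{1,1,0} = 2
G(12) = mex{2,0,1} = 3
G(13) = mex{3,1,0} = 2
G(14) = mex{2,2,1} = 0
G(15) = mex{0,3,2} = 1
G(n+7) = G(n) holds for n = 0,…,3 (a full window of length max(S) = 4), so the sequence is purely periodic with period 7.

7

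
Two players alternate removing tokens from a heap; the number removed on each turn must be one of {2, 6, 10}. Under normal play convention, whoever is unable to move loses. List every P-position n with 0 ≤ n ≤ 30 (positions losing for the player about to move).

n :  0  1  2  3  4  5  6  7  8  9 10 11 12 13 14 15 16 17 18 19 20 21 22 23 24 25 26 27 28 29 30
G :  0  0  1  1  0  0  1  1  0  0  1  1  0  0  1  1  0  0  1  1  0  0  1  1  0  0  1  1  0  0  1
P-positions are exactly the n with G(n) = 0.

0, 1, 4, 5, 8, 9, 12, 13, 16, 17, 20, 21, 24, 25, 28, 29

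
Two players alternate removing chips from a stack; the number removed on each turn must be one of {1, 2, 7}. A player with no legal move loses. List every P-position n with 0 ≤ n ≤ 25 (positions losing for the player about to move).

0, 3, 6, 9, 12, 15, 18, 21, 24

G(0) = 0
G(1) = mex{0} = 1
G(2) = mex{1,0} = 2
G(3) = mex{2,1} = 0
G(4) = mex{0,2} = 1
G(5) = mex{1,0} = 2
G(6) = mex{2,1} = 0
G(7) = mex{0,2,0} = 1
G(8) = mex{1,0,1} = 2
G(9) = mex{2,1,2} = 0
G(10) = mex{0,2,0} = 1
G(11) = mex{1,0,1} = 2
G(12) = mex{2,1,2} = 0
G(13) = mex{0,2,0} = 1
G(14) = mex{1,0,1} = 2
G(15) = mex{2,1,2} = 0
G(16) = mex{0,2,0} = 1
G(17) = mex{1,0,1} = 2
G(18) = mex{2,1,2} = 0
G(19) = mex{0,2,0} = 1
G(20) = mex{1,0,1} = 2
G(21) = mex{2,1,2} = 0
G(22) = mex{0,2,0} = 1
G(23) = mex{1,0,1} = 2
G(24) = mex{2,1,2} = 0
G(25) = mex{0,2,0} = 1
P-positions are exactly the n with G(n) = 0.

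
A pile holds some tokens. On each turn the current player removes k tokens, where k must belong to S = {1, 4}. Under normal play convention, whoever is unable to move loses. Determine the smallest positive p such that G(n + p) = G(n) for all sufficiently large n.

n :  0  1  2  3  4  5  6  7  8  9 10 11 12 13 14
G :  0  1  0  1  2  0  1  0  1  2  0  1  0  1  2
G(n+5) = G(n) holds for n = 0,…,3 (a full window of length max(S) = 4), so the sequence is purely periodic with period 5.

5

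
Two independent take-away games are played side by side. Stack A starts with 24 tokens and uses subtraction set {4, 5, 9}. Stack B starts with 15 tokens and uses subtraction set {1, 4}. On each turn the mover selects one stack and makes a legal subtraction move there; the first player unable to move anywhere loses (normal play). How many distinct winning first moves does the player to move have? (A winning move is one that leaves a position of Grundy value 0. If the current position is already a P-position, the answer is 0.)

2

Stack A, S = {4, 5, 9}:
G(0) = 0
G(1) = mex{} = 0
G(2) = mex{} = 0
G(3) = mex{} = 0
G(4) = mex{0} = 1
G(5) = mex{0,0} = 1
G(6) = mex{0,0} = 1
G(7) = mex{0,0} = 1
G(8) = mex{1,0} = 2
G(9) = mex{1,1,0} = 2
G(10) = mex{1,1,0} = 2
G(11) = mex{1,1,0} = 2
G(12) = mex{2,1,0} = 3
G(13) = mex{2,2,1} = 0
G(14) = mex{2,2,1} = 0
G(15) = mex{2,2,1} = 0
G(16) = mex{3,2,1} = 0
G(17) = mex{0,3,2} = 1
G(18) = mex{0,0,2} = 1
G(19) = mex{0,0,2} = 1
G(20) = mex{0,0,2} = 1
G(21) = mex{1,0,3} = 2
G(22) = mex{1,1,0} = 2
G(23) = mex{1,1,0} = 2
G(24) = mex{1,1,0} = 2
G_A(24) = 2.
Stack B, S = {1, 4}:
G(0) = 0
G(1) = mex{0} = 1
G(2) = mex{1} = 0
G(3) = mex{0} = 1
G(4) = mex{1,0} = 2
G(5) = mex{2,1} = 0
G(6) = mex{0,0} = 1
G(7) = mex{1,1} = 0
G(8) = mex{0,2} = 1
G(9) = mex{1,0} = 2
G(10) = mex{2,1} = 0
G(11) = mex{0,0} = 1
G(12) = mex{1,1} = 0
G(13) = mex{0,2} = 1
G(14) = mex{1,0} = 2
G(15) = mex{2,1} = 0
G_B(15) = 0.
Combined Grundy value = 2 ⊕ 0 = 2.
A winning move leaves total XOR = 0, i.e. changes one component's Grundy value g to g ⊕ X where X is the current total.
Stack A: need g' = 2⊕2 = 0. Options: 24−4→G=1, 24−5→G=1, 24−9→G=0. Hits: 1.
Stack B: need g' = 0⊕2 = 2. Options: 15−1→G=2, 15−4→G=1. Hits: 1.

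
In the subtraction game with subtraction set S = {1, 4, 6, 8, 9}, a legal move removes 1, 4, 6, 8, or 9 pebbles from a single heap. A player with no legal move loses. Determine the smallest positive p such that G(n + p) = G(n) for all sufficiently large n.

17

G(0) = 0
G(1) = mex{0} = 1
G(2) = mex{1} = 0
G(3) = mex{0} = 1
G(4) = mex{1,0} = 2
G(5) = mex{2,1} = 0
G(6) = mex{0,0,0} = 1
G(7) = mex{1,1,1} = 0
G(8) = mex{0,2,0,0} = 1
G(9) = mex{1,0,1,1,0} = 2
G(10) = mex{2,1,2,0,1} = 3
G(11) = mex{3,0,0,1,0} = 2
G(12) = mex{2,1,1,2,1} = 0
G(13) = mex{0,2,0,0,2} = 1
G(14) = mex{1,3,1,1,0} = 2
G(15) = mex{2,2,2,0,1} = 3
G(16) = mex{3,0,3,1,0} = 2
G(17) = mex{2,1,2,2,1} = 0
G(18) = mex{0,2,0,3,2} = 1
G(19) = mex{1,3,1,2,3} = 0
G(20) = mex{0,2,2,0,2} = 1
G(21) = mex{1,0,3,1,0} = 2
G(22) = mex{2,1,2,2,1} = 0
G(23) = mex{0,0,0,3,2} = 1
G(24) = mex{1,1,1,2,3} = 0
G(25) = mex{0,2,0,0,2} = 1
G(26) = mex{1,0,1,1,0} = 2
G(27) = mex{2,1,2,0,1} = 3
G(28) = mex{3,0,0,1,0} = 2
G(29) = mex{2,1,1,2,1} = 0
G(30) = mex{0,2,0,0,2} = 1
G(31) = mex{1,3,1,1,0} = 2
G(32) = mex{2,2,2,0,1} = 3
G(33) = mex{3,0,3,1,0} = 2
G(34) = mex{2,1,2,2,1} = 0
G(35) = mex{0,2,0,3,2} = 1
G(n+17) = G(n) holds for n = 0,…,8 (a full window of length max(S) = 9), so the sequence is purely periodic with period 17.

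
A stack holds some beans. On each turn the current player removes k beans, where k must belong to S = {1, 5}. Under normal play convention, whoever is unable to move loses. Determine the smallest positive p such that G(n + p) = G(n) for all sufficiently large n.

n :  0  1  2  3  4  5  6  7  8  9 10 11 12 13 14
G :  0  1  0  1  0  1  0  1  0  1  0  1  0  1  0
G(n+2) = G(n) holds for n = 0,…,4 (a full window of length max(S) = 5), so the sequence is purely periodic with period 2.

2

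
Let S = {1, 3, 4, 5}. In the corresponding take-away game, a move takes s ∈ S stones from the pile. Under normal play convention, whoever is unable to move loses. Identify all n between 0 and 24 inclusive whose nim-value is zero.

n :  0  1  2  3  4  5  6  7  8  9 10 11 12 13 14 15 16 17 18 19 20 21 22 23 24
G :  0  1  0  1  2  3  2  3  0  1  0  1  2  3  2  3  0  1  0  1  2  3  2  3  0
P-positions are exactly the n with G(n) = 0.

0, 2, 8, 10, 16, 18, 24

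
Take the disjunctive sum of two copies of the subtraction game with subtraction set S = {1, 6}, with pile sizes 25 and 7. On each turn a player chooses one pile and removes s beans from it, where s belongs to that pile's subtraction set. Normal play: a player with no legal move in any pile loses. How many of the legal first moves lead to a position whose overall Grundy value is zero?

All piles use S = {1, 6}:
G(0) = 0
G(1) = mex{0} = 1
G(2) = mex{1} = 0
G(3) = mex{0} = 1
G(4) = mex{1} = 0
G(5) = mex{0} = 1
G(6) = mex{1,0} = 2
G(7) = mex{2,1} = 0
G(8) = mex{0,0} = 1
G(9) = mex{1,1} = 0
G(10) = mex{0,0} = 1
G(11) = mex{1,1} = 0
G(12) = mex{0,2} = 1
G(13) = mex{1,0} = 2
G(14) = mex{2,1} = 0
G(15) = mex{0,0} = 1
G(16) = mex{1,1} = 0
G(17) = mex{0,0} = 1
G(18) = mex{1,1} = 0
G(19) = mex{0,2} = 1
G(20) = mex{1,0} = 2
G(21) = mex{2,1} = 0
G(22) = mex{0,0} = 1
G(23) = mex{1,1} = 0
G(24) = mex{0,0} = 1
G(25) = mex{1,1} = 0
Pile A: G(25) = 0.
Pile B: G(7) = 0.
Combined Grundy value = 0 ⊕ 0 = 0.
A winning move leaves total XOR = 0, i.e. changes one component's Grundy value g to g ⊕ X where X is the current total.
Pile A: target g' = 0⊕0 = 0, but every legal move changes the Grundy value (mex property), so 0 moves.
Pile B: target g' = 0⊕0 = 0, but every legal move changes the Grundy value (mex property), so 0 moves.

0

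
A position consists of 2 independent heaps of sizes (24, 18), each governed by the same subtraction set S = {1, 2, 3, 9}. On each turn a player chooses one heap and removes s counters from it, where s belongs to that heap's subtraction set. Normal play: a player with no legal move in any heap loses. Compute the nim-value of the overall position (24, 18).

2

All heaps use S = {1, 2, 3, 9}:
n :  0  1  2  3  4  5  6  7  8  9 10 11 12 13 14 15 16 17 18 19 20 21 22 23 24
G :  0  1  2  3  0  1  2  3  0  1  2  3  0  1  2  3  0  1  2  3  0  1  2  3  0
Heap A: G(24) = 0.
Heap B: G(18) = 2.
Combined Grundy value = 0 ⊕ 2 = 2.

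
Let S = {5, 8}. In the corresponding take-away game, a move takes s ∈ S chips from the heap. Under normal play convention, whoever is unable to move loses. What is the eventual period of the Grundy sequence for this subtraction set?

G(0) = 0
G(1) = mex{} = 0
G(2) = mex{} = 0
G(3) = mex{} = 0
G(4) = mex{} = 0
G(5) = mex{0} = 1
G(6) = mex{0} = 1
G(7) = mex{0} = 1
G(8) = mex{0,0} = 1
G(9) = mex{0,0} = 1
G(10) = mex{1,0} = 2
G(11) = mex{1,0} = 2
G(12) = mex{1,0} = 2
G(13) = mex{1,1} = 0
G(14) = mex{1,1} = 0
G(15) = mex{2,1} = 0
G(16) = mex{2,1} = 0
G(17) = mex{2,1} = 0
G(18) = mex{0,2} = 1
G(19) = mex{0,2} = 1
G(20) = mex{0,2} = 1
G(21) = mex{0,0} = 1
G(22) = mex{0,0} = 1
G(23) = mex{1,0} = 2
G(24) = mex{1,0} = 2
G(25) = mex{1,0} = 2
G(26) = mex{1,1} = 0
G(27) = mex{1,1} = 0
G(n+13) = G(n) holds for n = 0,…,7 (a full window of length max(S) = 8), so the sequence is purely periodic with period 13.

13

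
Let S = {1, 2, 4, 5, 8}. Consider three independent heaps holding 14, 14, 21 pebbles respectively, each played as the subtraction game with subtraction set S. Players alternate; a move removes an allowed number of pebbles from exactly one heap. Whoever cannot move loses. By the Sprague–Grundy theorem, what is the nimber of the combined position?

All heaps use S = {1, 2, 4, 5, 8}:
n :  0  1  2  3  4  5  6  7  8  9 10 11 12 13 14 15 16 17 18 19 20 21
G :  0  1  2  0  1  2  0  1  2  0  1  2  0  1  2  0  1  2  0  1  2  0
Heap A: G(14) = 2.
Heap B: G(14) = 2.
Heap C: G(21) = 0.
Combined Grundy value = 2 ⊕ 2 ⊕ 0 = 0.

0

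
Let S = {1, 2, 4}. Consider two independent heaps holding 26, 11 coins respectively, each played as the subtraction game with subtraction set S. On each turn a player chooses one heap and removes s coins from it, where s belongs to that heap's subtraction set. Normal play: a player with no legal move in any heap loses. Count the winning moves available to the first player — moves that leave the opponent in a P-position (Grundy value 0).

All heaps use S = {1, 2, 4}:
n :  0  1  2  3  4  5  6  7  8  9 10 11 12 13 14 15 16 17 18 19 20 21 22 23 24 25 26
G :  0  1  2  0  1  2  0  1  2  0  1  2  0  1  2  0  1  2  0  1  2  0  1  2  0  1  2
Heap A: G(26) = 2.
Heap B: G(11) = 2.
Combined Grundy value = 2 ⊕ 2 = 0.
A winning move leaves total XOR = 0, i.e. changes one component's Grundy value g to g ⊕ X where X is the current total.
Heap A: target g' = 2⊕0 = 2, but every legal move changes the Grundy value (mex property), so 0 moves.
Heap B: target g' = 2⊕0 = 2, but every legal move changes the Grundy value (mex property), so 0 moves.

0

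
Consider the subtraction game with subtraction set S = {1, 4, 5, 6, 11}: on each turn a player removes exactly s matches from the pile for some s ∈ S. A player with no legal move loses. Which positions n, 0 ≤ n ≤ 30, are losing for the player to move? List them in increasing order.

n :  0  1  2  3  4  5  6  7  8  9 10 11 12 13 14 15 16 17 18 19 20 21 22 23 24 25 26 27 28 29 30
G :  0  1  0  1  2  3  2  3  4  0  1  4  0  1  2  3  2  3  4  0  1  0  1  2  3  4  2  3  0  1  5
P-positions are exactly the n with G(n) = 0.

0, 2, 9, 12, 19, 21, 28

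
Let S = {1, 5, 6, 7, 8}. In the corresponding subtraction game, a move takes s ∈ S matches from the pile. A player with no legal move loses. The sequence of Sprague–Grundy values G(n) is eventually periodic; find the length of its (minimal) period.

n :  0  1  2  3  4  5  6  7  8  9 10 11 12 13 14 15 16 17 18 19 20 21 22 23 24 25 26 27
G :  0  1  0  1  0  1  2  3  2  3  2  3  4  0  1  0  1  0  1  2  3  2  3  2  3  4  0  1
G(n+13) = G(n) holds for n = 0,…,7 (a full window of length max(S) = 8), so the sequence is purely periodic with period 13.

13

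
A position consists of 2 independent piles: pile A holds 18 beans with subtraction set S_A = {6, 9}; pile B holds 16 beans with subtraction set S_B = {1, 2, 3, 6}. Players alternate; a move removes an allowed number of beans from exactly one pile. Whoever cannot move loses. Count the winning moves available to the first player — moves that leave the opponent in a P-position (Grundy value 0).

Pile A, S = {6, 9}:
G(0) = 0
G(1) = mex{} = 0
G(2) = mex{} = 0
G(3) = mex{} = 0
G(4) = mex{} = 0
G(5) = mex{} = 0
G(6) = mex{0} = 1
G(7) = mex{0} = 1
G(8) = mex{0} = 1
G(9) = mex{0,0} = 1
G(10) = mex{0,0} = 1
G(11) = mex{0,0} = 1
G(12) = mex{1,0} = 2
G(13) = mex{1,0} = 2
G(14) = mex{1,0} = 2
G(15) = mex{1,1} = 0
G(16) = mex{1,1} = 0
G(17) = mex{1,1} = 0
G(18) = mex{2,1} = 0
G_A(18) = 0.
Pile B, S = {1, 2, 3, 6}:
n :  0  1  2  3  4  5  6  7  8  9 10 11 12 13 14 15 16
G :  0  1  2  3  0  1  2  3  0  1  2  3  0  1  2  3  0
G_B(16) = 0.
Combined Grundy value = 0 ⊕ 0 = 0.
A winning move leaves total XOR = 0, i.e. changes one component's Grundy value g to g ⊕ X where X is the current total.
Pile A: target g' = 0⊕0 = 0, but every legal move changes the Grundy value (mex property), so 0 moves.
Pile B: target g' = 0⊕0 = 0, but every legal move changes the Grundy value (mex property), so 0 moves.

0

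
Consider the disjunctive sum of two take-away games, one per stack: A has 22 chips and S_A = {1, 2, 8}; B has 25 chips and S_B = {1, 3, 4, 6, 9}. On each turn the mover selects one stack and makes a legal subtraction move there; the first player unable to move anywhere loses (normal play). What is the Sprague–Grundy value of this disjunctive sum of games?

0

Stack A, S = {1, 2, 8}:
G(0) = 0
G(1) = mex{0} = 1
G(2) = mex{1,0} = 2
G(3) = mex{2,1} = 0
G(4) = mex{0,2} = 1
G(5) = mex{1,0} = 2
G(6) = mex{2,1} = 0
G(7) = mex{0,2} = 1
G(8) = mex{1,0,0} = 2
G(9) = mex{2,1,1} = 0
G(10) = mex{0,2,2} = 1
G(11) = mex{1,0,0} = 2
G(12) = mex{2,1,1} = 0
G(13) = mex{0,2,2} = 1
G(14) = mex{1,0,0} = 2
G(15) = mex{2,1,1} = 0
G(16) = mex{0,2,2} = 1
G(17) = mex{1,0,0} = 2
G(18) = mex{2,1,1} = 0
G(19) = mex{0,2,2} = 1
G(20) = mex{1,0,0} = 2
G(21) = mex{2,1,1} = 0
G(22) = mex{0,2,2} = 1
G_A(22) = 1.
Stack B, S = {1, 3, 4, 6, 9}:
n :  0  1  2  3  4  5  6  7  8  9 10 11 12 13 14 15 16 17 18 19 20 21 22 23 24 25
G :  0  1  0  1  2  3  2  0  1  4  3  2  0  1  0  1  2  3  2  0  1  4  3  2  0  1
G_B(25) = 1.
Combined Grundy value = 1 ⊕ 1 = 0.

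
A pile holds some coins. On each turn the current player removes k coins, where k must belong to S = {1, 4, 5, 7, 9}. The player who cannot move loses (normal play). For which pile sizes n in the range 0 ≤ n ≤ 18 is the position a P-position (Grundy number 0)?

G(0) = 0
G(1) = mex{0} = 1
G(2) = mex{1} = 0
G(3) = mex{0} = 1
G(4) = mex{1,0} = 2
G(5) = mex{2,1,0} = 3
G(6) = mex{3,0,1} = 2
G(7) = mex{2,1,0,0} = 3
G(8) = mex{3,2,1,1} = 0
G(9) = mex{0,3,2,0,0} = 1
G(10) = mex{1,2,3,1,1} = 0
G(11) = mex{0,3,2,2,0} = 1
G(12) = mex{1,0,3,3,1} = 2
G(13) = mex{2,1,0,2,2} = 3
G(14) = mex{3,0,1,3,3} = 2
G(15) = mex{2,1,0,0,2} = 3
G(16) = mex{3,2,1,1,3} = 0
G(17) = mex{0,3,2,0,0} = 1
G(18) = mex{1,2,3,1,1} = 0
P-positions are exactly the n with G(n) = 0.

0, 2, 8, 10, 16, 18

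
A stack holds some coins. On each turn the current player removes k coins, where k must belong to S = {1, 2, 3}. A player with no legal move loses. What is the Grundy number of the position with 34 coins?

2

n :  0  1  2  3  4  5  6  7  8  9 10 11 12 13 14 15 16 17 18 19 20 21 22 23 24 25 26 27 28 29 30 31 32 33 34
G :  0  1  2  3  0  1  2  3  0  1  2  3  0  1  2  3  0  1  2  3  0  1  2  3  0  1  2  3  0  1  2  3  0  1  2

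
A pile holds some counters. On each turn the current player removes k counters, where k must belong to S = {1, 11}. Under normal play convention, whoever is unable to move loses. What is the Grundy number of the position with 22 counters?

n :  0  1  2  3  4  5  6  7  8  9 10 11 12 13 14 15 16 17 18 19 20 21 22
G :  0  1  0  1  0  1  0  1  0  1  0  1  0  1  0  1  0  1  0  1  0  1  0

0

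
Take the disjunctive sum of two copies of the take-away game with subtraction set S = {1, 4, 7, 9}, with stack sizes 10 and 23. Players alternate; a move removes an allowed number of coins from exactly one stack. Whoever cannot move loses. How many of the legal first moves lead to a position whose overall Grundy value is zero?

All stacks use S = {1, 4, 7, 9}:
G(0) = 0
G(1) = mex{0} = 1
G(2) = mex{1} = 0
G(3) = mex{0} = 1
G(4) = mex{1,0} = 2
G(5) = mex{2,1} = 0
G(6) = mex{0,0} = 1
G(7) = mex{1,1,0} = 2
G(8) = mex{2,2,1} = 0
G(9) = mex{0,0,0,0} = 1
G(10) = mex{1,1,1,1} = 0
G(11) = mex{0,2,2,0} = 1
G(12) = mex{1,0,0,1} = 2
G(13) = mex{2,1,1,2} = 0
G(14) = mex{0,0,2,0} = 1
G(15) = mex{1,1,0,1} = 2
G(16) = mex{2,2,1,2} = 0
G(17) = mex{0,0,0,0} = 1
G(18) = mex{1,1,1,1} = 0
G(19) = mex{0,2,2,0} = 1
G(20) = mex{1,0,0,1} = 2
G(21) = mex{2,1,1,2} = 0
G(22) = mex{0,0,2,0} = 1
G(23) = mex{1,1,0,1} = 2
Stack A: G(10) = 0.
Stack B: G(23) = 2.
Combined Grundy value = 0 ⊕ 2 = 2.
A winning move leaves total XOR = 0, i.e. changes one component's Grundy value g to g ⊕ X where X is the current total.
Stack A: need g' = 0⊕2 = 2. Options: 10−1→G=1, 10−4→G=1, 10−7→G=1, 10−9→G=1. Hits: 0.
Stack B: need g' = 2⊕2 = 0. Options: 23−1→G=1, 23−4→G=1, 23−7→G=0, 23−9→G=1. Hits: 1.

1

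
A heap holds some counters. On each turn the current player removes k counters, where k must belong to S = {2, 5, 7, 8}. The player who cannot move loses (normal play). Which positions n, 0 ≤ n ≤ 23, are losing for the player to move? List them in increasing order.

G(0) = 0
G(1) = mex{} = 0
G(2) = mex{0} = 1
G(3) = mex{0} = 1
G(4) = mex{1} = 0
G(5) = mex{1,0} = 2
G(6) = mex{0,0} = 1
G(7) = mex{2,1,0} = 3
G(8) = mex{1,1,0,0} = 2
G(9) = mex{3,0,1,0} = 2
G(10) = mex{2,2,1,1} = 0
G(11) = mex{2,1,0,1} = 3
G(12) = mex{0,3,2,0} = 1
G(13) = mex{3,2,1,2} = 0
G(14) = mex{1,2,3,1} = 0
G(15) = mex{0,0,2,3} = 1
G(16) = mex{0,3,2,2} = 1
G(17) = mex{1,1,0,2} = 3
G(18) = mex{1,0,3,0} = 2
G(19) = mex{3,0,1,3} = 2
G(20) = mex{2,1,0,1} = 3
G(21) = mex{2,1,0,0} = 3
G(22) = mex{3,3,1,0} = 2
G(23) = mex{3,2,1,1} = 0
P-positions are exactly the n with G(n) = 0.

0, 1, 4, 10, 13, 14, 23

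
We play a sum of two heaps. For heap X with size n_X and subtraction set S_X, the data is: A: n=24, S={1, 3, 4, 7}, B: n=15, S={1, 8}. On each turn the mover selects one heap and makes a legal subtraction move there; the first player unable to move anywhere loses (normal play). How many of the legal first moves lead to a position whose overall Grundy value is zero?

0

Heap A, S = {1, 3, 4, 7}:
G(0) = 0
G(1) = mex{0} = 1
G(2) = mex{1} = 0
G(3) = mex{0,0} = 1
G(4) = mex{1,1,0} = 2
G(5) = mex{2,0,1} = 3
G(6) = mex{3,1,0} = 2
G(7) = mex{2,2,1,0} = 3
G(8) = mex{3,3,2,1} = 0
G(9) = mex{0,2,3,0} = 1
G(10) = mex{1,3,2,1} = 0
G(11) = mex{0,0,3,2} = 1
G(12) = mex{1,1,0,3} = 2
G(13) = mex{2,0,1,2} = 3
G(14) = mex{3,1,0,3} = 2
G(15) = mex{2,2,1,0} = 3
G(16) = mex{3,3,2,1} = 0
G(17) = mex{0,2,3,0} = 1
G(18) = mex{1,3,2,1} = 0
G(19) = mex{0,0,3,2} = 1
G(20) = mex{1,1,0,3} = 2
G(21) = mex{2,0,1,2} = 3
G(22) = mex{3,1,0,3} = 2
G(23) = mex{2,2,1,0} = 3
G(24) = mex{3,3,2,1} = 0
G_A(24) = 0.
Heap B, S = {1, 8}:
G(0) = 0
G(1) = mex{0} = 1
G(2) = mex{1} = 0
G(3) = mex{0} = 1
G(4) = mex{1} = 0
G(5) = mex{0} = 1
G(6) = mex{1} = 0
G(7) = mex{0} = 1
G(8) = mex{1,0} = 2
G(9) = mex{2,1} = 0
G(10) = mex{0,0} = 1
G(11) = mex{1,1} = 0
G(12) = mex{0,0} = 1
G(13) = mex{1,1} = 0
G(14) = mex{0,0} = 1
G(15) = mex{1,1} = 0
G_B(15) = 0.
Combined Grundy value = 0 ⊕ 0 = 0.
A winning move leaves total XOR = 0, i.e. changes one component's Grundy value g to g ⊕ X where X is the current total.
Heap A: target g' = 0⊕0 = 0, but every legal move changes the Grundy value (mex property), so 0 moves.
Heap B: target g' = 0⊕0 = 0, but every legal move changes the Grundy value (mex property), so 0 moves.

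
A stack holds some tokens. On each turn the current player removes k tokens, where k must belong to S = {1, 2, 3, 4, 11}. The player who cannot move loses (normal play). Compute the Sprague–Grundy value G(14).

4

G(0) = 0
G(1) = mex{0} = 1
G(2) = mex{1,0} = 2
G(3) = mex{2,1,0} = 3
G(4) = mex{3,2,1,0} = 4
G(5) = mex{4,3,2,1} = 0
G(6) = mex{0,4,3,2} = 1
G(7) = mex{1,0,4,3} = 2
G(8) = mex{2,1,0,4} = 3
G(9) = mex{3,2,1,0} = 4
G(10) = mex{4,3,2,1} = 0
G(11) = mex{0,4,3,2,0} = 1
G(12) = mex{1,0,4,3,1} = 2
G(13) = mex{2,1,0,4,2} = 3
G(14) = mex{3,2,1,0,3} = 4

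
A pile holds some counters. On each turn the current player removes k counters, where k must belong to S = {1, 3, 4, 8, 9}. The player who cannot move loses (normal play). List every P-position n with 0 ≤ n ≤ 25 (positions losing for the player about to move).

G(0) = 0
G(1) = mex{0} = 1
G(2) = mex{1} = 0
G(3) = mex{0,0} = 1
G(4) = mex{1,1,0} = 2
G(5) = mex{2,0,1} = 3
G(6) = mex{3,1,0} = 2
G(7) = mex{2,2,1} = 0
G(8) = mex{0,3,2,0} = 1
G(9) = mex{1,2,3,1,0} = 4
G(10) = mex{4,0,2,0,1} = 3
G(11) = mex{3,1,0,1,0} = 2
G(12) = mex{2,4,1,2,1} = 0
G(13) = mex{0,3,4,3,2} = 1
G(14) = mex{1,2,3,2,3} = 0
G(15) = mex{0,0,2,0,2} = 1
G(16) = mex{1,1,0,1,0} = 2
G(17) = mex{2,0,1,4,1} = 3
G(18) = mex{3,1,0,3,4} = 2
G(19) = mex{2,2,1,2,3} = 0
G(20) = mex{0,3,2,0,2} = 1
G(21) = mex{1,2,3,1,0} = 4
G(22) = mex{4,0,2,0,1} = 3
G(23) = mex{3,1,0,1,0} = 2
G(24) = mex{2,4,1,2,1} = 0
G(25) = mex{0,3,4,3,2} = 1
P-positions are exactly the n with G(n) = 0.

0, 2, 7, 12, 14, 19, 24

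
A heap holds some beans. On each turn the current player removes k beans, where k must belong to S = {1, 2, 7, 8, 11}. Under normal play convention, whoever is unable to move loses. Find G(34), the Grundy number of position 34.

1

G(0) = 0
G(1) = mex{0} = 1
G(2) = mex{1,0} = 2
G(3) = mex{2,1} = 0
G(4) = mex{0,2} = 1
G(5) = mex{1,0} = 2
G(6) = mex{2,1} = 0
G(7) = mex{0,2,0} = 1
G(8) = mex{1,0,1,0} = 2
G(9) = mex{2,1,2,1} = 0
G(10) = mex{0,2,0,2} = 1
G(11) = mex{1,0,1,0,0} = 2
G(12) = mex{2,1,2,1,1} = 0
G(13) = mex{0,2,0,2,2} = 1
G(14) = mex{1,0,1,0,0} = 2
G(15) = mex{2,1,2,1,1} = 0
G(16) = mex{0,2,0,2,2} = 1
G(17) = mex{1,0,1,0,0} = 2
G(18) = mex{2,1,2,1,1} = 0
G(19) = mex{0,2,0,2,2} = 1
G(20) = mex{1,0,1,0,0} = 2
G(21) = mex{2,1,2,1,1} = 0
G(22) = mex{0,2,0,2,2} = 1
G(23) = mex{1,0,1,0,0} = 2
G(24) = mex{2,1,2,1,1} = 0
G(25) = mex{0,2,0,2,2} = 1
G(26) = mex{1,0,1,0,0} = 2
G(27) = mex{2,1,2,1,1} = 0
G(28) = mex{0,2,0,2,2} = 1
G(29) = mex{1,0,1,0,0} = 2
G(30) = mex{2,1,2,1,1} = 0
G(31) = mex{0,2,0,2,2} = 1
G(32) = mex{1,0,1,0,0} = 2
G(33) = mex{2,1,2,1,1} = 0
G(34) = mex{0,2,0,2,2} = 1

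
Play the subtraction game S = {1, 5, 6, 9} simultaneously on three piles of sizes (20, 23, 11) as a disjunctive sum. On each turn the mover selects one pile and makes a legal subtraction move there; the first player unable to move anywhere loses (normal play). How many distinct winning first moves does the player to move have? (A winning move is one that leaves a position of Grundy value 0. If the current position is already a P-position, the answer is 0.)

All piles use S = {1, 5, 6, 9}:
n :  0  1  2  3  4  5  6  7  8  9 10 11 12 13 14 15 16 17 18 19 20 21 22 23
G :  0  1  0  1  0  1  2  3  2  3  2  3  0  1  0  1  0  1  2  3  2  3  2  3
Pile A: G(20) = 2.
Pile B: G(23) = 3.
Pile C: G(11) = 3.
Combined Grundy value = 2 ⊕ 3 ⊕ 3 = 2.
A winning move leaves total XOR = 0, i.e. changes one component's Grundy value g to g ⊕ X where X is the current total.
Pile A: need g' = 2⊕2 = 0. Options: 20−1→G=3, 20−5→G=1, 20−6→G=0, 20−9→G=3. Hits: 1.
Pile B: need g' = 3⊕2 = 1. Options: 23−1→G=2, 23−5→G=2, 23−6→G=1, 23−9→G=0. Hits: 1.
Pile C: need g' = 3⊕2 = 1. Options: 11−1→G=2, 11−5→G=2, 11−6→G=1, 11−9→G=0. Hits: 1.

3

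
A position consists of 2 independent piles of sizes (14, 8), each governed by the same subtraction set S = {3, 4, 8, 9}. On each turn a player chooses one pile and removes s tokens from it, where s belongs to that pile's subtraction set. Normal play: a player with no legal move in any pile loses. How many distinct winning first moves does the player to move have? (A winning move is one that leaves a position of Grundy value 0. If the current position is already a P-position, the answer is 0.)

All piles use S = {3, 4, 8, 9}:
G(0) = 0
G(1) = mex{} = 0
G(2) = mex{} = 0
G(3) = mex{0} = 1
G(4) = mex{0,0} = 1
G(5) = mex{0,0} = 1
G(6) = mex{1,0} = 2
G(7) = mex{1,1} = 0
G(8) = mex{1,1,0} = 2
G(9) = mex{2,1,0,0} = 3
G(10) = mex{0,2,0,0} = 1
G(11) = mex{2,0,1,0} = 3
G(12) = mex{3,2,1,1} = 0
G(13) = mex{1,3,1,1} = 0
G(14) = mex{3,1,2,1} = 0
Pile A: G(14) = 0.
Pile B: G(8) = 2.
Combined Grundy value = 0 ⊕ 2 = 2.
A winning move leaves total XOR = 0, i.e. changes one component's Grundy value g to g ⊕ X where X is the current total.
Pile A: need g' = 0⊕2 = 2. Options: 14−3→G=3, 14−4→G=1, 14−8→G=2, 14−9→G=1. Hits: 1.
Pile B: need g' = 2⊕2 = 0. Options: 8−3→G=1, 8−4→G=1, 8−8→G=0. Hits: 1.

2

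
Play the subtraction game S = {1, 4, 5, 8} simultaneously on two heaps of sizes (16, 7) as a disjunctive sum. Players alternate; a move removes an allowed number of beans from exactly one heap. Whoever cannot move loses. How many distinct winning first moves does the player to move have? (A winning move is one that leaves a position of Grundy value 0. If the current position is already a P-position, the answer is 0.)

0

All heaps use S = {1, 4, 5, 8}:
G(0) = 0
G(1) = mex{0} = 1
G(2) = mex{1} = 0
G(3) = mex{0} = 1
G(4) = mex{1,0} = 2
G(5) = mex{2,1,0} = 3
G(6) = mex{3,0,1} = 2
G(7) = mex{2,1,0} = 3
G(8) = mex{3,2,1,0} = 4
G(9) = mex{4,3,2,1} = 0
G(10) = mex{0,2,3,0} = 1
G(11) = mex{1,3,2,1} = 0
G(12) = mex{0,4,3,2} = 1
G(13) = mex{1,0,4,3} = 2
G(14) = mex{2,1,0,2} = 3
G(15) = mex{3,0,1,3} = 2
G(16) = mex{2,1,0,4} = 3
Heap A: G(16) = 3.
Heap B: G(7) = 3.
Combined Grundy value = 3 ⊕ 3 = 0.
A winning move leaves total XOR = 0, i.e. changes one component's Grundy value g to g ⊕ X where X is the current total.
Heap A: target g' = 3⊕0 = 3, but every legal move changes the Grundy value (mex property), so 0 moves.
Heap B: target g' = 3⊕0 = 3, but every legal move changes the Grundy value (mex property), so 0 moves.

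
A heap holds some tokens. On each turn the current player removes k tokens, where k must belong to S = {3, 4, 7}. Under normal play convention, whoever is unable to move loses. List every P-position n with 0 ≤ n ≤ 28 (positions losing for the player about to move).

n :  0  1  2  3  4  5  6  7  8  9 10 11 12 13 14 15 16 17 18 19 20 21 22 23 24 25 26 27 28
G :  0  0  0  1  1  1  2  2  2  3  0  0  0  1  1  1  2  2  2  3  0  0  0  1  1  1  2  2  2
P-positions are exactly the n with G(n) = 0.

0, 1, 2, 10, 11, 12, 20, 21, 22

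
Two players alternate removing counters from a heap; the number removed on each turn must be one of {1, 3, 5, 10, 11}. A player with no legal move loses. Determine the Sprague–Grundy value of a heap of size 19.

3

G(0) = 0
G(1) = mex{0} = 1
G(2) = mex{1} = 0
G(3) = mex{0,0} = 1
G(4) = mex{1,1} = 0
G(5) = mex{0,0,0} = 1
G(6) = mex{1,1,1} = 0
G(7) = mex{0,0,0} = 1
G(8) = mex{1,1,1} = 0
G(9) = mex{0,0,0} = 1
G(10) = mex{1,1,1,0} = 2
G(11) = mex{2,0,0,1,0} = 3
G(12) = mex{3,1,1,0,1} = 2
G(13) = mex{2,2,0,1,0} = 3
G(14) = mex{3,3,1,0,1} = 2
G(15) = mex{2,2,2,1,0} = 3
G(16) = mex{3,3,3,0,1} = 2
G(17) = mex{2,2,2,1,0} = 3
G(18) = mex{3,3,3,0,1} = 2
G(19) = mex{2,2,2,1,0} = 3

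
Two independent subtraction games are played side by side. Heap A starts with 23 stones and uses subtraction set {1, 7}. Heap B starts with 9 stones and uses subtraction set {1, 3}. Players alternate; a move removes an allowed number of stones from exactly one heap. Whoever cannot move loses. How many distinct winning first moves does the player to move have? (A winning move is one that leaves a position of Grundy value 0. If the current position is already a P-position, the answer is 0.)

Heap A, S = {1, 7}:
n :  0  1  2  3  4  5  6  7  8  9 10 11 12 13 14 15 16 17 18 19 20 21 22 23
G :  0  1  0  1  0  1  0  1  0  1  0  1  0  1  0  1  0  1  0  1  0  1  0  1
G_A(23) = 1.
Heap B, S = {1, 3}:
n : 0 1 2 3 4 5 6 7 8 9
G : 0 1 0 1 0 1 0 1 0 1
G_B(9) = 1.
Combined Grundy value = 1 ⊕ 1 = 0.
A winning move leaves total XOR = 0, i.e. changes one component's Grundy value g to g ⊕ X where X is the current total.
Heap A: target g' = 1⊕0 = 1, but every legal move changes the Grundy value (mex property), so 0 moves.
Heap B: target g' = 1⊕0 = 1, but every legal move changes the Grundy value (mex property), so 0 moves.

0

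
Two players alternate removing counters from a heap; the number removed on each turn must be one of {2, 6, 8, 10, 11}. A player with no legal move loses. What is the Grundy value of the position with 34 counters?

0

G(0) = 0
G(1) = mex{} = 0
G(2) = mex{0} = 1
G(3) = mex{0} = 1
G(4) = mex{1} = 0
G(5) = mex{1} = 0
G(6) = mex{0,0} = 1
G(7) = mex{0,0} = 1
G(8) = mex{1,1,0} = 2
G(9) = mex{1,1,0} = 2
G(10) = mex{2,0,1,0} = 3
G(11) = mex{2,0,1,0,0} = 3
G(12) = mex{3,1,0,1,0} = 2
G(13) = mex{3,1,0,1,1} = 2
G(14) = mex{2,2,1,0,1} = 3
G(15) = mex{2,2,1,0,0} = 3
G(16) = mex{3,3,2,1,0} = 4
G(17) = mex{3,3,2,1,1} = 0
G(18) = mex{4,2,3,2,1} = 0
G(19) = mex{0,2,3,2,2} = 1
G(20) = mex{0,3,2,3,2} = 1
G(21) = mex{1,3,2,3,3} = 0
G(22) = mex{1,4,3,2,3} = 0
G(23) = mex{0,0,3,2,2} = 1
G(24) = mex{0,0,4,3,2} = 1
G(25) = mex{1,1,0,3,3} = 2
G(26) = mex{1,1,0,4,3} = 2
G(27) = mex{2,0,1,0,4} = 3
G(28) = mex{2,0,1,0,0} = 3
G(29) = mex{3,1,0,1,0} = 2
G(30) = mex{3,1,0,1,1} = 2
G(31) = mex{2,2,1,0,1} = 3
G(32) = mex{2,2,1,0,0} = 3
G(33) = mex{3,3,2,1,0} = 4
G(34) = mex{3,3,2,1,1} = 0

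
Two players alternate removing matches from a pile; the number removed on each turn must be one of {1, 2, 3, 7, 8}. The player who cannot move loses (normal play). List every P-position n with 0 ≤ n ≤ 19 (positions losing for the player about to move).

0, 4, 9, 13, 18

n :  0  1  2  3  4  5  6  7  8  9 10 11 12 13 14 15 16 17 18 19
G :  0  1  2  3  0  1  2  3  4  0  1  2  3  0  1  2  3  4  0  1
P-positions are exactly the n with G(n) = 0.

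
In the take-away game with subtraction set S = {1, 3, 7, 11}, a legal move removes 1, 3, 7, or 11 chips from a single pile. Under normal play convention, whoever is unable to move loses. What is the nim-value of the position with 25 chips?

1

G(0) = 0
G(1) = mex{0} = 1
G(2) = mex{1} = 0
G(3) = mex{0,0} = 1
G(4) = mex{1,1} = 0
G(5) = mex{0,0} = 1
G(6) = mex{1,1} = 0
G(7) = mex{0,0,0} = 1
G(8) = mex{1,1,1} = 0
G(9) = mex{0,0,0} = 1
G(10) = mex{1,1,1} = 0
G(11) = mex{0,0,0,0} = 1
G(12) = mex{1,1,1,1} = 0
G(13) = mex{0,0,0,0} = 1
G(14) = mex{1,1,1,1} = 0
G(15) = mex{0,0,0,0} = 1
G(16) = mex{1,1,1,1} = 0
G(17) = mex{0,0,0,0} = 1
G(18) = mex{1,1,1,1} = 0
G(19) = mex{0,0,0,0} = 1
G(20) = mex{1,1,1,1} = 0
G(21) = mex{0,0,0,0} = 1
G(22) = mex{1,1,1,1} = 0
G(23) = mex{0,0,0,0} = 1
G(24) = mex{1,1,1,1} = 0
G(25) = mex{0,0,0,0} = 1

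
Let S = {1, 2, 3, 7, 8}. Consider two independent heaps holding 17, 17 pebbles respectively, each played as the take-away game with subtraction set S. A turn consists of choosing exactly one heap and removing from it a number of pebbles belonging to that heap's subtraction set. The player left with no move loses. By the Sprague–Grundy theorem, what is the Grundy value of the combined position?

0

All heaps use S = {1, 2, 3, 7, 8}:
G(0) = 0
G(1) = mex{0} = 1
G(2) = mex{1,0} = 2
G(3) = mex{2,1,0} = 3
G(4) = mex{3,2,1} = 0
G(5) = mex{0,3,2} = 1
G(6) = mex{1,0,3} = 2
G(7) = mex{2,1,0,0} = 3
G(8) = mex{3,2,1,1,0} = 4
G(9) = mex{4,3,2,2,1} = 0
G(10) = mex{0,4,3,3,2} = 1
G(11) = mex{1,0,4,0,3} = 2
G(12) = mex{2,1,0,1,0} = 3
G(13) = mex{3,2,1,2,1} = 0
G(14) = mex{0,3,2,3,2} = 1
G(15) = mex{1,0,3,4,3} = 2
G(16) = mex{2,1,0,0,4} = 3
G(17) = mex{3,2,1,1,0} = 4
Heap A: G(17) = 4.
Heap B: G(17) = 4.
Combined Grundy value = 4 ⊕ 4 = 0.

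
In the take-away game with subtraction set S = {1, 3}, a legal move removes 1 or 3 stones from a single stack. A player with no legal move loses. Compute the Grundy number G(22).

0

n :  0  1  2  3  4  5  6  7  8  9 10 11 12 13 14 15 16 17 18 19 20 21 22
G :  0  1  0  1  0  1  0  1  0  1  0  1  0  1  0  1  0  1  0  1  0  1  0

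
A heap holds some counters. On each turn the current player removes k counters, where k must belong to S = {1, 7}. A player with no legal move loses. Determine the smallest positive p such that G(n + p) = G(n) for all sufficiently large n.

2

G(0) = 0
G(1) = mex{0} = 1
G(2) = mex{1} = 0
G(3) = mex{0} = 1
G(4) = mex{1} = 0
G(5) = mex{0} = 1
G(6) = mex{1} = 0
G(7) = mex{0,0} = 1
G(8) = mex{1,1} = 0
G(9) = mex{0,0} = 1
G(10) = mex{1,1} = 0
G(11) = mex{0,0} = 1
G(12) = mex{1,1} = 0
G(13) = mex{0,0} = 1
G(14) = mex{1,1} = 0
G(n+2) = G(n) holds for n = 0,…,6 (a full window of length max(S) = 7), so the sequence is purely periodic with period 2.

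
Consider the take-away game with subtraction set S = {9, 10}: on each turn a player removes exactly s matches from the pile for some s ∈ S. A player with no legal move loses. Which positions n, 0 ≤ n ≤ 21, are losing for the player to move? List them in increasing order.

G(0) = 0
G(1) = mex{} = 0
G(2) = mex{} = 0
G(3) = mex{} = 0
G(4) = mex{} = 0
G(5) = mex{} = 0
G(6) = mex{} = 0
G(7) = mex{} = 0
G(8) = mex{} = 0
G(9) = mex{0} = 1
G(10) = mex{0,0} = 1
G(11) = mex{0,0} = 1
G(12) = mex{0,0} = 1
G(13) = mex{0,0} = 1
G(14) = mex{0,0} = 1
G(15) = mex{0,0} = 1
G(16) = mex{0,0} = 1
G(17) = mex{0,0} = 1
G(18) = mex{1,0} = 2
G(19) = mex{1,1} = 0
G(20) = mex{1,1} = 0
G(21) = mex{1,1} = 0
P-positions are exactly the n with G(n) = 0.

0, 1, 2, 3, 4, 5, 6, 7, 8, 19, 20, 21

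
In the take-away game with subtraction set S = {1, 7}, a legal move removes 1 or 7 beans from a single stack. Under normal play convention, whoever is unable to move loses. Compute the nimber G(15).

G(0) = 0
G(1) = mex{0} = 1
G(2) = mex{1} = 0
G(3) = mex{0} = 1
G(4) = mex{1} = 0
G(5) = mex{0} = 1
G(6) = mex{1} = 0
G(7) = mex{0,0} = 1
G(8) = mex{1,1} = 0
G(9) = mex{0,0} = 1
G(10) = mex{1,1} = 0
G(11) = mex{0,0} = 1
G(12) = mex{1,1} = 0
G(13) = mex{0,0} = 1
G(14) = mex{1,1} = 0
G(15) = mex{0,0} = 1

1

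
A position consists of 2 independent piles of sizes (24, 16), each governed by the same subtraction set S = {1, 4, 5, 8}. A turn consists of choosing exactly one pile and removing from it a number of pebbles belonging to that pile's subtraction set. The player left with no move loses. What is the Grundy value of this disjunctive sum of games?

1

All piles use S = {1, 4, 5, 8}:
G(0) = 0
G(1) = mex{0} = 1
G(2) = mex{1} = 0
G(3) = mex{0} = 1
G(4) = mex{1,0} = 2
G(5) = mex{2,1,0} = 3
G(6) = mex{3,0,1} = 2
G(7) = mex{2,1,0} = 3
G(8) = mex{3,2,1,0} = 4
G(9) = mex{4,3,2,1} = 0
G(10) = mex{0,2,3,0} = 1
G(11) = mex{1,3,2,1} = 0
G(12) = mex{0,4,3,2} = 1
G(13) = mex{1,0,4,3} = 2
G(14) = mex{2,1,0,2} = 3
G(15) = mex{3,0,1,3} = 2
G(16) = mex{2,1,0,4} = 3
G(17) = mex{3,2,1,0} = 4
G(18) = mex{4,3,2,1} = 0
G(19) = mex{0,2,3,0} = 1
G(20) = mex{1,3,2,1} = 0
G(21) = mex{0,4,3,2} = 1
G(22) = mex{1,0,4,3} = 2
G(23) = mex{2,1,0,2} = 3
G(24) = mex{3,0,1,3} = 2
Pile A: G(24) = 2.
Pile B: G(16) = 3.
Combined Grundy value = 2 ⊕ 3 = 1.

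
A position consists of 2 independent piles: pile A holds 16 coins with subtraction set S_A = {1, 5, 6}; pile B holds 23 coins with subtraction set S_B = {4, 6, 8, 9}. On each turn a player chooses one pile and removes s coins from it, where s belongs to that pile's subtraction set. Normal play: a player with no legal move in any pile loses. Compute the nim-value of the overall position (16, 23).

Pile A, S = {1, 5, 6}:
n :  0  1  2  3  4  5  6  7  8  9 10 11 12 13 14 15 16
G :  0  1  0  1  0  1  2  3  2  3  2  0  1  0  1  0  1
G_A(16) = 1.
Pile B, S = {4, 6, 8, 9}:
n :  0  1  2  3  4  5  6  7  8  9 10 11 12 13 14 15 16 17 18 19 20 21 22 23
G :  0  0  0  0  1  1  1  1  2  2  2  2  3  0  0  0  0  1  1  1  1  2  2  2
G_B(23) = 2.
Combined Grundy value = 1 ⊕ 2 = 3.

3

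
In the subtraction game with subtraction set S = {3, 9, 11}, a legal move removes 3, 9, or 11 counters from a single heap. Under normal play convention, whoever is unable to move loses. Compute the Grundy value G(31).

G(0) = 0
G(1) = mex{} = 0
G(2) = mex{} = 0
G(3) = mex{0} = 1
G(4) = mex{0} = 1
G(5) = mex{0} = 1
G(6) = mex{1} = 0
G(7) = mex{1} = 0
G(8) = mex{1} = 0
G(9) = mex{0,0} = 1
G(10) = mex{0,0} = 1
G(11) = mex{0,0,0} = 1
G(12) = mex{1,1,0} = 2
G(13) = mex{1,1,0} = 2
G(14) = mex{1,1,1} = 0
G(15) = mex{2,0,1} = 3
G(16) = mex{2,0,1} = 3
G(17) = mex{0,0,0} = 1
G(18) = mex{3,1,0} = 2
G(19) = mex{3,1,0} = 2
G(20) = mex{1,1,1} = 0
G(21) = mex{2,2,1} = 0
G(22) = mex{2,2,1} = 0
G(23) = mex{0,0,2} = 1
G(24) = mex{0,3,2} = 1
G(25) = mex{0,3,0} = 1
G(26) = mex{1,1,3} = 0
G(27) = mex{1,2,3} = 0
G(28) = mex{1,2,1} = 0
G(29) = mex{0,0,2} = 1
G(30) = mex{0,0,2} = 1
G(31) = mex{0,0,0} = 1

1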